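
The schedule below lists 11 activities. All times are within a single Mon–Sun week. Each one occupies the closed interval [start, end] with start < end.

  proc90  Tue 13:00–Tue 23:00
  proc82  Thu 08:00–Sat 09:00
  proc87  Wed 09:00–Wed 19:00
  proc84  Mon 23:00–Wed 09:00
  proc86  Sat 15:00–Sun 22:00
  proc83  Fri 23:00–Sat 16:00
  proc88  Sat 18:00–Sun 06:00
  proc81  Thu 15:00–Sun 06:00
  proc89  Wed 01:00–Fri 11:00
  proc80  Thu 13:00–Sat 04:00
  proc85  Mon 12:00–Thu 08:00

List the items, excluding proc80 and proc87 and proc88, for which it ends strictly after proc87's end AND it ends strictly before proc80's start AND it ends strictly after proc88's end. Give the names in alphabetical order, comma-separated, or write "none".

none

Conditions: its end is strictly after proc87's end (X.end > Wed 19:00) AND its end is strictly before proc80's start (X.end < Thu 13:00) AND its end is strictly after proc88's end (X.end > Sun 06:00).
proc81: end Sun 06:00 > Wed 19:00? ✓; end Sun 06:00 < Thu 13:00? ✗; end Sun 06:00 > Sun 06:00? ✗ → no.
proc82: end Sat 09:00 > Wed 19:00? ✓; end Sat 09:00 < Thu 13:00? ✗; end Sat 09:00 > Sun 06:00? ✗ → no.
proc83: end Sat 16:00 > Wed 19:00? ✓; end Sat 16:00 < Thu 13:00? ✗; end Sat 16:00 > Sun 06:00? ✗ → no.
proc84: end Wed 09:00 > Wed 19:00? ✗; end Wed 09:00 < Thu 13:00? ✓; end Wed 09:00 > Sun 06:00? ✗ → no.
proc85: end Thu 08:00 > Wed 19:00? ✓; end Thu 08:00 < Thu 13:00? ✓; end Thu 08:00 > Sun 06:00? ✗ → no.
proc86: end Sun 22:00 > Wed 19:00? ✓; end Sun 22:00 < Thu 13:00? ✗; end Sun 22:00 > Sun 06:00? ✓ → no.
proc89: end Fri 11:00 > Wed 19:00? ✓; end Fri 11:00 < Thu 13:00? ✗; end Fri 11:00 > Sun 06:00? ✗ → no.
proc90: end Tue 23:00 > Wed 19:00? ✗; end Tue 23:00 < Thu 13:00? ✓; end Tue 23:00 > Sun 06:00? ✗ → no.
Result: none.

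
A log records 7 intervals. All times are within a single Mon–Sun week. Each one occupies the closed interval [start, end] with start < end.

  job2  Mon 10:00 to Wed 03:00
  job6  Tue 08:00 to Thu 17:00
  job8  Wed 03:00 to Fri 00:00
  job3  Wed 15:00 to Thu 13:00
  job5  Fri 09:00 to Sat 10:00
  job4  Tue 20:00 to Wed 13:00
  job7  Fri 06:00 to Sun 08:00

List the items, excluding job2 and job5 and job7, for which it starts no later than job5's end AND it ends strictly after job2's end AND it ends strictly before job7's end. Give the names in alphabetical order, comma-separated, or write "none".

Conditions: its start is no later than job5's end (X.start <= Sat 10:00) AND its end is strictly after job2's end (X.end > Wed 03:00) AND its end is strictly before job7's end (X.end < Sun 08:00).
job3: start Wed 15:00 <= Sat 10:00? ✓; end Thu 13:00 > Wed 03:00? ✓; end Thu 13:00 < Sun 08:00? ✓ → yes.
job4: start Tue 20:00 <= Sat 10:00? ✓; end Wed 13:00 > Wed 03:00? ✓; end Wed 13:00 < Sun 08:00? ✓ → yes.
job6: start Tue 08:00 <= Sat 10:00? ✓; end Thu 17:00 > Wed 03:00? ✓; end Thu 17:00 < Sun 08:00? ✓ → yes.
job8: start Wed 03:00 <= Sat 10:00? ✓; end Fri 00:00 > Wed 03:00? ✓; end Fri 00:00 < Sun 08:00? ✓ → yes.
Result: job3, job4, job6, job8.

job3, job4, job6, job8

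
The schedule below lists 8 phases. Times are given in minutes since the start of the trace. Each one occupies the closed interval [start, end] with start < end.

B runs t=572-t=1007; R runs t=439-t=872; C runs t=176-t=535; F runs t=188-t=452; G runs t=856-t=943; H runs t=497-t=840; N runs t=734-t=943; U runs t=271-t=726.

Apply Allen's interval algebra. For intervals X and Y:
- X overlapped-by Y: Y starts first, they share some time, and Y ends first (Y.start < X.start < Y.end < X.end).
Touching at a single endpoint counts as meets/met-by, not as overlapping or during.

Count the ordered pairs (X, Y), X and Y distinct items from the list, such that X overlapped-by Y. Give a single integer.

Checking all 56 ordered pairs for relation 'overlapped-by'; matching pairs in alphabetical order:
(B, H): B overlapped-by H ✓
(B, R): B overlapped-by R ✓
(B, U): B overlapped-by U ✓
(G, R): G overlapped-by R ✓
(H, C): H overlapped-by C ✓
(H, U): H overlapped-by U ✓
(N, H): N overlapped-by H ✓
(N, R): N overlapped-by R ✓
(R, C): R overlapped-by C ✓
(R, F): R overlapped-by F ✓
(R, U): R overlapped-by U ✓
(U, C): U overlapped-by C ✓
(U, F): U overlapped-by F ✓
Count: 13.

13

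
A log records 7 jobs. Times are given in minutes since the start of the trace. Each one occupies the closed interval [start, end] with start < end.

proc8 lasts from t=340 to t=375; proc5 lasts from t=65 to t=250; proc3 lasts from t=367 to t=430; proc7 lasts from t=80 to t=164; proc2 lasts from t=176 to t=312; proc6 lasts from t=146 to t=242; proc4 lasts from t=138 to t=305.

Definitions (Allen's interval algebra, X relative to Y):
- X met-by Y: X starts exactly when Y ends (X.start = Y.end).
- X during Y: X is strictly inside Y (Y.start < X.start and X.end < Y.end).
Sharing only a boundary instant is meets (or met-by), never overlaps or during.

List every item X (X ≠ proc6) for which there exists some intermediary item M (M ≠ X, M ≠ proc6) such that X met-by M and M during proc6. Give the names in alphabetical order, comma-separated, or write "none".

Target proc6 = [t=146, t=242].
Intermediaries M with M during proc6: none.
Union: none.

none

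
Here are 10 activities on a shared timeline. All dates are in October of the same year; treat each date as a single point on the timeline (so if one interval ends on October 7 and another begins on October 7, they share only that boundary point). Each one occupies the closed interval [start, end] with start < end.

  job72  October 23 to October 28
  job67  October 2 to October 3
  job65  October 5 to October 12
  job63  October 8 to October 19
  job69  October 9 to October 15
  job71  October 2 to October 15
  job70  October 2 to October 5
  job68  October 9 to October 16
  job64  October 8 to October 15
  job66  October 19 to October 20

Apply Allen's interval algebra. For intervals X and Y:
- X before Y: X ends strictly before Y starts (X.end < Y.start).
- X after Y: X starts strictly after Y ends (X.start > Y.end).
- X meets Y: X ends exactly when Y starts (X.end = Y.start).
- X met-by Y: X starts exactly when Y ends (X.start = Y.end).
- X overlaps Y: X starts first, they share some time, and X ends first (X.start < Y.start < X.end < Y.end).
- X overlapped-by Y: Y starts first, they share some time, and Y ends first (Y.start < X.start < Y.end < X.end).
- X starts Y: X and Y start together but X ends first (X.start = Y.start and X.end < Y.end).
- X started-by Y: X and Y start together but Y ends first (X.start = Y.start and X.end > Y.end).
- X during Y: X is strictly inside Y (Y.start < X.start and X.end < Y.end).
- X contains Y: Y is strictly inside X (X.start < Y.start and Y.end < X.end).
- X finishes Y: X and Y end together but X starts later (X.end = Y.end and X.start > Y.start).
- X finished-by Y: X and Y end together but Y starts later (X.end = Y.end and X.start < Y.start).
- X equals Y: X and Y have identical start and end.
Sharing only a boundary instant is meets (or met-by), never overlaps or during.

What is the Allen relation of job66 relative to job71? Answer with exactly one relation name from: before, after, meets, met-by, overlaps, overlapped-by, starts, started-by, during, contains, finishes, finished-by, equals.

after

job66 = [October 19, October 20]; job71 = [October 2, October 15].
Compare endpoints: job66.start > job71.start, job66.start > job71.end, job66.end > job71.start, job66.end > job71.end.
That pattern is 'after'.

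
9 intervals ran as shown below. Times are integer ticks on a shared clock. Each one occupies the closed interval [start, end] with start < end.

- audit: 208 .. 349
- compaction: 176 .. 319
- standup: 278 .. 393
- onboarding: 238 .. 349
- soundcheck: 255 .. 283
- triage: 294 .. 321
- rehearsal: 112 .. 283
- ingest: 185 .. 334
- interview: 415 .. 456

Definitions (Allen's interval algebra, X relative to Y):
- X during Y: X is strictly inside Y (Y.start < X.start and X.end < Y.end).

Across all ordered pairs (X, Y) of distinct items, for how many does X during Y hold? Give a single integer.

8

Checking all 72 ordered pairs for relation 'during'; matching pairs in alphabetical order:
(soundcheck, audit): soundcheck during audit ✓
(soundcheck, compaction): soundcheck during compaction ✓
(soundcheck, ingest): soundcheck during ingest ✓
(soundcheck, onboarding): soundcheck during onboarding ✓
(triage, audit): triage during audit ✓
(triage, ingest): triage during ingest ✓
(triage, onboarding): triage during onboarding ✓
(triage, standup): triage during standup ✓
Count: 8.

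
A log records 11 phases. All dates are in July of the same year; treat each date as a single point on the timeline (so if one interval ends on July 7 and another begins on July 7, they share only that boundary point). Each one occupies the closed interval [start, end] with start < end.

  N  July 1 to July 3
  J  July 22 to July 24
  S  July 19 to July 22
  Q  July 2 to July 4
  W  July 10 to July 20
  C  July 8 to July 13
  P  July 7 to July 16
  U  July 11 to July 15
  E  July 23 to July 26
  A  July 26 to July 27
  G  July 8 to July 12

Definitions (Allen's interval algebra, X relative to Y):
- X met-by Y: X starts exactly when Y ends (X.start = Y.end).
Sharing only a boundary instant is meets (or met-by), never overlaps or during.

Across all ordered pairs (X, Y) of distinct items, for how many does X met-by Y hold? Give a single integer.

Checking all 110 ordered pairs for relation 'met-by'; matching pairs in alphabetical order:
(A, E): A met-by E ✓
(J, S): J met-by S ✓
Count: 2.

2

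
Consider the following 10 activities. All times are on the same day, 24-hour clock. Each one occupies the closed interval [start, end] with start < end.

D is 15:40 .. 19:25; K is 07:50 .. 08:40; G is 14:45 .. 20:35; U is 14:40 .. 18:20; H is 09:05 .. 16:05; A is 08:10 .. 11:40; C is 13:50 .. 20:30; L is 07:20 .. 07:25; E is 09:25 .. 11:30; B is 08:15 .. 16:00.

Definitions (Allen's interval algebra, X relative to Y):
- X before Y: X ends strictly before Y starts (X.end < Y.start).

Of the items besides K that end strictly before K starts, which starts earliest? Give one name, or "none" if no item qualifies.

Target K = [07:50, 08:40].
A [08:10, 11:40] → overlapped-by → excluded.
B [08:15, 16:00] → overlapped-by → excluded.
C [13:50, 20:30] → after → excluded.
D [15:40, 19:25] → after → excluded.
E [09:25, 11:30] → after → excluded.
G [14:45, 20:35] → after → excluded.
H [09:05, 16:05] → after → excluded.
L [07:20, 07:25] → before → candidate.
U [14:40, 18:20] → after → excluded.
Among candidates, earliest start is 07:20 → L.

L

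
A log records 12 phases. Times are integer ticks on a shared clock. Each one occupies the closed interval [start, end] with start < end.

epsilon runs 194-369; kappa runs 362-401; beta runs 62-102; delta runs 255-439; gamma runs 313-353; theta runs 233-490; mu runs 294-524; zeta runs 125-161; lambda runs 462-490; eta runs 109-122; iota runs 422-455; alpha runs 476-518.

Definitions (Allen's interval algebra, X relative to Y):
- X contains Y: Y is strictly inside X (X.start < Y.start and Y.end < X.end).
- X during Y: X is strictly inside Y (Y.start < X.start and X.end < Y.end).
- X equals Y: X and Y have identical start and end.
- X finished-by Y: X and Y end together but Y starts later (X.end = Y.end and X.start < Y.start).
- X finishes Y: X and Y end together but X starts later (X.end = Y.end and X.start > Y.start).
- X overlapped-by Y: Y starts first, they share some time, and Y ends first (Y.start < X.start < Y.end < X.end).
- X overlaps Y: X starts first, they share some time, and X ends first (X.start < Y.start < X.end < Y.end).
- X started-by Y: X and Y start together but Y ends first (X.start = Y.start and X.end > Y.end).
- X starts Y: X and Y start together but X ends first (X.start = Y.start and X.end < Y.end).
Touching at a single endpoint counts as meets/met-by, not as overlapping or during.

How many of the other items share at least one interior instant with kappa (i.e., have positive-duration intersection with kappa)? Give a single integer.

4

Target kappa = [362, 401].
alpha [476, 518] → after → no.
beta [62, 102] → before → no.
delta [255, 439] → contains → counts.
epsilon [194, 369] → overlaps → counts.
eta [109, 122] → before → no.
gamma [313, 353] → before → no.
iota [422, 455] → after → no.
lambda [462, 490] → after → no.
mu [294, 524] → contains → counts.
theta [233, 490] → contains → counts.
zeta [125, 161] → before → no.
Total: 4.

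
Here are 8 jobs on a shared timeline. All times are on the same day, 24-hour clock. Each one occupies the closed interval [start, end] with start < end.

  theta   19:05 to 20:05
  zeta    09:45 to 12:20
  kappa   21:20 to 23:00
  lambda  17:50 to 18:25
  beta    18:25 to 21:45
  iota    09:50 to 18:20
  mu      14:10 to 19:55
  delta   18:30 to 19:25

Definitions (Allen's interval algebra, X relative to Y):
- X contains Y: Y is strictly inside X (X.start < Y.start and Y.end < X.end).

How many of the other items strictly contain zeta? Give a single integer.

0

Target zeta = [09:45, 12:20].
beta [18:25, 21:45] → after → no.
delta [18:30, 19:25] → after → no.
iota [09:50, 18:20] → overlapped-by → no.
kappa [21:20, 23:00] → after → no.
lambda [17:50, 18:25] → after → no.
mu [14:10, 19:55] → after → no.
theta [19:05, 20:05] → after → no.
Total: 0.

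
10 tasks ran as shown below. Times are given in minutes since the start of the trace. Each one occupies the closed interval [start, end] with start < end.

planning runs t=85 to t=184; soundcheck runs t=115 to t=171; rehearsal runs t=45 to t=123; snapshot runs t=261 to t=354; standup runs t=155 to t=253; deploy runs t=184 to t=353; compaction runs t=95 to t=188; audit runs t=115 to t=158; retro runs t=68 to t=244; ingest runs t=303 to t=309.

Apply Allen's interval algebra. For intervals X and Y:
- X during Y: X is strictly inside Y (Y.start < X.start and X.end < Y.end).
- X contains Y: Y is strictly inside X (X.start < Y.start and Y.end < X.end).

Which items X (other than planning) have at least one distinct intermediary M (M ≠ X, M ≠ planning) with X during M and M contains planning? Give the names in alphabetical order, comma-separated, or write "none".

Target planning = [t=85, t=184].
Intermediaries M with M contains planning: retro.
Via retro — items with X during retro: audit, compaction, soundcheck.
Union: audit, compaction, soundcheck.

audit, compaction, soundcheck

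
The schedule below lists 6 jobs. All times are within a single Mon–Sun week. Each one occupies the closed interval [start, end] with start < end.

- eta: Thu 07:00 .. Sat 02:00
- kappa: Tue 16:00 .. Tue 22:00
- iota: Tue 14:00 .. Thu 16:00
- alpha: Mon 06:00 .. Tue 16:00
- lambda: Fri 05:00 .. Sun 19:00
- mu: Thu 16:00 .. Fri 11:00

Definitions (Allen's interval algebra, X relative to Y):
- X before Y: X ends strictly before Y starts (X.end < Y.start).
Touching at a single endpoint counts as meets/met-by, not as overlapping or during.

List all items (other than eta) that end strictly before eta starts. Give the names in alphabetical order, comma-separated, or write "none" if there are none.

Target eta = [Thu 07:00, Sat 02:00].
alpha [Mon 06:00, Tue 16:00] → before → yes.
iota [Tue 14:00, Thu 16:00] → overlaps → no.
kappa [Tue 16:00, Tue 22:00] → before → yes.
lambda [Fri 05:00, Sun 19:00] → overlapped-by → no.
mu [Thu 16:00, Fri 11:00] → during → no.
Result: alpha, kappa.

alpha, kappa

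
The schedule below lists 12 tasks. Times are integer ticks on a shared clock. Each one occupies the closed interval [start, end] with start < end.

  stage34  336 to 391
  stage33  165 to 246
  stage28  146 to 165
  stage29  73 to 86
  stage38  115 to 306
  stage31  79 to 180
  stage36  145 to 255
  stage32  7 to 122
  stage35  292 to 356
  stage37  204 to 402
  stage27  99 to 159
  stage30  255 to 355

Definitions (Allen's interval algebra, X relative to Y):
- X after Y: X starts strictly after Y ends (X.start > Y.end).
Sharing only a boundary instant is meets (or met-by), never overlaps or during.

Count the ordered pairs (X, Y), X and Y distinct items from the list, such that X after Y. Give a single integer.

35

Checking all 132 ordered pairs for relation 'after'; matching pairs in alphabetical order:
(stage27, stage29): stage27 after stage29 ✓
(stage28, stage29): stage28 after stage29 ✓
(stage28, stage32): stage28 after stage32 ✓
(stage30, stage27): stage30 after stage27 ✓
(stage30, stage28): stage30 after stage28 ✓
(stage30, stage29): stage30 after stage29 ✓
(stage30, stage31): stage30 after stage31 ✓
(stage30, stage32): stage30 after stage32 ✓
(stage30, stage33): stage30 after stage33 ✓
(stage33, stage27): stage33 after stage27 ✓
(stage33, stage29): stage33 after stage29 ✓
(stage33, stage32): stage33 after stage32 ✓
(stage34, stage27): stage34 after stage27 ✓
(stage34, stage28): stage34 after stage28 ✓
(stage34, stage29): stage34 after stage29 ✓
(stage34, stage31): stage34 after stage31 ✓
(stage34, stage32): stage34 after stage32 ✓
(stage34, stage33): stage34 after stage33 ✓
(stage34, stage36): stage34 after stage36 ✓
(stage34, stage38): stage34 after stage38 ✓
(stage35, stage27): stage35 after stage27 ✓
(stage35, stage28): stage35 after stage28 ✓
(stage35, stage29): stage35 after stage29 ✓
(stage35, stage31): stage35 after stage31 ✓
... plus 11 further pairs not listed.
Count: 35.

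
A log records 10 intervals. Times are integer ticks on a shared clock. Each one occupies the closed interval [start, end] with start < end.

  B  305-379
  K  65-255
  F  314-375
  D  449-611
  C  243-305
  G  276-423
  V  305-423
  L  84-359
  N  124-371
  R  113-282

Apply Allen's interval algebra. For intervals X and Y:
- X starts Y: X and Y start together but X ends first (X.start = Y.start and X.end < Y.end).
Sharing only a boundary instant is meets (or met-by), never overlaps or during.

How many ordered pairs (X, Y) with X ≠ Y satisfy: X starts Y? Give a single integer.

Checking all 90 ordered pairs for relation 'starts'; matching pairs in alphabetical order:
(B, V): B starts V ✓
Count: 1.

1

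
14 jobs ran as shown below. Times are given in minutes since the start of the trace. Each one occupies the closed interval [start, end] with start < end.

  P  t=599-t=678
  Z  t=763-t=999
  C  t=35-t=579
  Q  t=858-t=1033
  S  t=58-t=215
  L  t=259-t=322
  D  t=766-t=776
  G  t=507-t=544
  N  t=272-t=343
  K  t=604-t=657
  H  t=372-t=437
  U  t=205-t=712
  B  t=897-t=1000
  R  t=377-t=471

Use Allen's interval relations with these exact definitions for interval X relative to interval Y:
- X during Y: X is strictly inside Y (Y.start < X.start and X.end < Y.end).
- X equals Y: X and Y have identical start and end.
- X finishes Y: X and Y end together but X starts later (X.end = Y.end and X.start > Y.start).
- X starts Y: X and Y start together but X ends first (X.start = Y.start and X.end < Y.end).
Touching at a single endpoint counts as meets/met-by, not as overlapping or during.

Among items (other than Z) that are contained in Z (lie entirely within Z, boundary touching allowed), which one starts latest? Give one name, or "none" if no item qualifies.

Target Z = [t=763, t=999].
B [t=897, t=1000] → overlapped-by → excluded.
C [t=35, t=579] → before → excluded.
D [t=766, t=776] → during → candidate.
G [t=507, t=544] → before → excluded.
H [t=372, t=437] → before → excluded.
K [t=604, t=657] → before → excluded.
L [t=259, t=322] → before → excluded.
N [t=272, t=343] → before → excluded.
P [t=599, t=678] → before → excluded.
Q [t=858, t=1033] → overlapped-by → excluded.
R [t=377, t=471] → before → excluded.
S [t=58, t=215] → before → excluded.
U [t=205, t=712] → before → excluded.
Among candidates, latest start is t=766 → D.

D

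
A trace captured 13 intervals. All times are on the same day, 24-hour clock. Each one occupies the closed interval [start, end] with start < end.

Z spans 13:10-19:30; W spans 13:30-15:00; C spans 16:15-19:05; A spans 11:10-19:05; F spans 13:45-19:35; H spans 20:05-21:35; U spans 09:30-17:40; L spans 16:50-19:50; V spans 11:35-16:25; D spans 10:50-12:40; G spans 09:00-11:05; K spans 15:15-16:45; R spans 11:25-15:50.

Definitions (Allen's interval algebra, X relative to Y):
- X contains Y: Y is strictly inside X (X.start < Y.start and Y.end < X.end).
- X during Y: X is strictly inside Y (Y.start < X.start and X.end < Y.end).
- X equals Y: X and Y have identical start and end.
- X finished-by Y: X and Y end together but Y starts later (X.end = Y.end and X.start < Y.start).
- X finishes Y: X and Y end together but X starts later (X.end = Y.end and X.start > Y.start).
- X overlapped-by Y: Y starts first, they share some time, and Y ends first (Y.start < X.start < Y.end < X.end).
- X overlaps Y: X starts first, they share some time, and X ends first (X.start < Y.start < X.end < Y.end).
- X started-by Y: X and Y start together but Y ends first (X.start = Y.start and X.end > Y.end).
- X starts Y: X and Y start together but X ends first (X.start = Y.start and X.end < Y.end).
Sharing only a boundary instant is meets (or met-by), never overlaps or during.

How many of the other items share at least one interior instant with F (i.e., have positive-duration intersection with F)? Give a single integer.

Target F = [13:45, 19:35].
A [11:10, 19:05] → overlaps → counts.
C [16:15, 19:05] → during → counts.
D [10:50, 12:40] → before → no.
G [09:00, 11:05] → before → no.
H [20:05, 21:35] → after → no.
K [15:15, 16:45] → during → counts.
L [16:50, 19:50] → overlapped-by → counts.
R [11:25, 15:50] → overlaps → counts.
U [09:30, 17:40] → overlaps → counts.
V [11:35, 16:25] → overlaps → counts.
W [13:30, 15:00] → overlaps → counts.
Z [13:10, 19:30] → overlaps → counts.
Total: 9.

9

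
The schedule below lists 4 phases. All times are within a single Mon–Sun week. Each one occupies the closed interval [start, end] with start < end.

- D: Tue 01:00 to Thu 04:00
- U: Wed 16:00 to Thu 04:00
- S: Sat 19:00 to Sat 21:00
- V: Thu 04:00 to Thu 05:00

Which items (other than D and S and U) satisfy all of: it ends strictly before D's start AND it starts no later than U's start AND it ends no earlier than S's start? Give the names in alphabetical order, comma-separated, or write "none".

Conditions: its end is strictly before D's start (X.end < Tue 01:00) AND its start is no later than U's start (X.start <= Wed 16:00) AND its end is no earlier than S's start (X.end >= Sat 19:00).
V: end Thu 05:00 < Tue 01:00? ✗; start Thu 04:00 <= Wed 16:00? ✗; end Thu 05:00 >= Sat 19:00? ✗ → no.
Result: none.

none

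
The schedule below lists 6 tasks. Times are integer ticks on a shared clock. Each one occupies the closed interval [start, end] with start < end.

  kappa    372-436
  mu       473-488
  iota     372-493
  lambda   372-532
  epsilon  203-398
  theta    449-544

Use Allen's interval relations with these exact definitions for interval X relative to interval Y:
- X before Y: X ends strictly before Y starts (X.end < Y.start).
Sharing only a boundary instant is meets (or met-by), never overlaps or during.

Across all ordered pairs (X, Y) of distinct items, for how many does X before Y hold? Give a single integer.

Checking all 30 ordered pairs for relation 'before'; matching pairs in alphabetical order:
(epsilon, mu): epsilon before mu ✓
(epsilon, theta): epsilon before theta ✓
(kappa, mu): kappa before mu ✓
(kappa, theta): kappa before theta ✓
Count: 4.

4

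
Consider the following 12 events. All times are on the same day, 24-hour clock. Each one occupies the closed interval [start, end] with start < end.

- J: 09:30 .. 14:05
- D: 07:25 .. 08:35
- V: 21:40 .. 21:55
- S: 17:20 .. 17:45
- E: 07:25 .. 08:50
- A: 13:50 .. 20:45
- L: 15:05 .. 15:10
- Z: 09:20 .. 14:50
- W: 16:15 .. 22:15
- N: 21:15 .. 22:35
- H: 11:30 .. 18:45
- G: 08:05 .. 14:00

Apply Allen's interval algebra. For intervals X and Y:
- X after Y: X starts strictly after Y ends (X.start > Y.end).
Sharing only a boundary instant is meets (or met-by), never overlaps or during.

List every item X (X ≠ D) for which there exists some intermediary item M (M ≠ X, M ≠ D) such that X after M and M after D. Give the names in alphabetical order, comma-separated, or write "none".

L, N, S, V, W

Target D = [07:25, 08:35].
Intermediaries M with M after D: A, H, J, L, N, S, V, W, Z.
Via A — items with X after A: N, V.
Via H — items with X after H: N, V.
Via J — items with X after J: L, N, S, V, W.
Via L — items with X after L: N, S, V, W.
Via N — items with X after N: none.
Via S — items with X after S: N, V.
Via V — items with X after V: none.
Via W — items with X after W: none.
Via Z — items with X after Z: L, N, S, V, W.
Union: L, N, S, V, W.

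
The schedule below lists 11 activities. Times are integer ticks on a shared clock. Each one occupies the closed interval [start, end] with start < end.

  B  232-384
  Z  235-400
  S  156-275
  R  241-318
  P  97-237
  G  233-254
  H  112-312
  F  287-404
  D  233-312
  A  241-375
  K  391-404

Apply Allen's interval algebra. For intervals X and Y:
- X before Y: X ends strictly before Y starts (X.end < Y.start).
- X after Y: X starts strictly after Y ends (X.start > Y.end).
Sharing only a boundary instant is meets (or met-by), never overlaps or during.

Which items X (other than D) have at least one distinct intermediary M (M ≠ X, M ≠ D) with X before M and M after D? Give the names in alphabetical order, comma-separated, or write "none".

A, B, G, H, P, R, S

Target D = [233, 312].
Intermediaries M with M after D: K.
Via K — items with X before K: A, B, G, H, P, R, S.
Union: A, B, G, H, P, R, S.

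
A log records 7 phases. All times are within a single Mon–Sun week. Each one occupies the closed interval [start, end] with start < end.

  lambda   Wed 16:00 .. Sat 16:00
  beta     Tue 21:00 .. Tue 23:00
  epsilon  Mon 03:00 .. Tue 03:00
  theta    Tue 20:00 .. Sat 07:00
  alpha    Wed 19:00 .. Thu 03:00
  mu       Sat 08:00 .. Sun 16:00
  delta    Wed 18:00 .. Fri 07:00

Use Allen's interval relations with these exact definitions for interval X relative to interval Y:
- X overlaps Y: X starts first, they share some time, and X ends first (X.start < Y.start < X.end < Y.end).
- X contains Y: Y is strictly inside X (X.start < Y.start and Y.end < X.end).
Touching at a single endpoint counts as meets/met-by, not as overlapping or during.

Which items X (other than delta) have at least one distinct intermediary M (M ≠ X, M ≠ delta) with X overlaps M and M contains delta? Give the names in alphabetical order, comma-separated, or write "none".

Target delta = [Wed 18:00, Fri 07:00].
Intermediaries M with M contains delta: lambda, theta.
Via lambda — items with X overlaps lambda: theta.
Via theta — items with X overlaps theta: none.
Union: theta.

theta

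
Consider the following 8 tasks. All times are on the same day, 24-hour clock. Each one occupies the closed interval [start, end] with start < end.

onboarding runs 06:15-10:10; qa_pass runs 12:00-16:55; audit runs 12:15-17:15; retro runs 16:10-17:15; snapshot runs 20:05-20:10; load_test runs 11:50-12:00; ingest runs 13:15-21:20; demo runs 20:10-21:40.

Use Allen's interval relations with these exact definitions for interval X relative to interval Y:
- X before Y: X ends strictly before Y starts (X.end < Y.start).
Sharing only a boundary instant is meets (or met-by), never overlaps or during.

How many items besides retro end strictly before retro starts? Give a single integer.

Target retro = [16:10, 17:15].
audit [12:15, 17:15] → finished-by → no.
demo [20:10, 21:40] → after → no.
ingest [13:15, 21:20] → contains → no.
load_test [11:50, 12:00] → before → counts.
onboarding [06:15, 10:10] → before → counts.
qa_pass [12:00, 16:55] → overlaps → no.
snapshot [20:05, 20:10] → after → no.
Total: 2.

2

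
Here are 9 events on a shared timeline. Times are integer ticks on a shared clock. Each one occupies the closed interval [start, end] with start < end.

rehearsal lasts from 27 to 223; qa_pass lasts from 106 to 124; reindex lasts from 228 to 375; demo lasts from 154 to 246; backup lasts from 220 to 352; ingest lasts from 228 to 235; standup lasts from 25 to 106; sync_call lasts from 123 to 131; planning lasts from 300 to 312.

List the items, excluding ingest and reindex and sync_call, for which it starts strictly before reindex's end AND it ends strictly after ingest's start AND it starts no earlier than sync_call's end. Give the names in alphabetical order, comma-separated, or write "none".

Conditions: its start is strictly before reindex's end (X.start < 375) AND its end is strictly after ingest's start (X.end > 228) AND its start is no earlier than sync_call's end (X.start >= 131).
backup: start 220 < 375? ✓; end 352 > 228? ✓; start 220 >= 131? ✓ → yes.
demo: start 154 < 375? ✓; end 246 > 228? ✓; start 154 >= 131? ✓ → yes.
planning: start 300 < 375? ✓; end 312 > 228? ✓; start 300 >= 131? ✓ → yes.
qa_pass: start 106 < 375? ✓; end 124 > 228? ✗; start 106 >= 131? ✗ → no.
rehearsal: start 27 < 375? ✓; end 223 > 228? ✗; start 27 >= 131? ✗ → no.
standup: start 25 < 375? ✓; end 106 > 228? ✗; start 25 >= 131? ✗ → no.
Result: backup, demo, planning.

backup, demo, planning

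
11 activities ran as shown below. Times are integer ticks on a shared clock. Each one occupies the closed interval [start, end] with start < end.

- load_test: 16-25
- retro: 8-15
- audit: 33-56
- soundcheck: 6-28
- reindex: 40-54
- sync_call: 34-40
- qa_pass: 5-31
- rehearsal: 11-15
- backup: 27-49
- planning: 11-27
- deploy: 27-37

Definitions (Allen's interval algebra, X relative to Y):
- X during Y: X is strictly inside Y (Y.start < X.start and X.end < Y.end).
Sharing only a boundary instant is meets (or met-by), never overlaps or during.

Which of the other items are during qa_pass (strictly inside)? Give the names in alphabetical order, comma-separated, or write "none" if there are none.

Target qa_pass = [5, 31].
audit [33, 56] → after → no.
backup [27, 49] → overlapped-by → no.
deploy [27, 37] → overlapped-by → no.
load_test [16, 25] → during → yes.
planning [11, 27] → during → yes.
rehearsal [11, 15] → during → yes.
reindex [40, 54] → after → no.
retro [8, 15] → during → yes.
soundcheck [6, 28] → during → yes.
sync_call [34, 40] → after → no.
Result: load_test, planning, rehearsal, retro, soundcheck.

load_test, planning, rehearsal, retro, soundcheck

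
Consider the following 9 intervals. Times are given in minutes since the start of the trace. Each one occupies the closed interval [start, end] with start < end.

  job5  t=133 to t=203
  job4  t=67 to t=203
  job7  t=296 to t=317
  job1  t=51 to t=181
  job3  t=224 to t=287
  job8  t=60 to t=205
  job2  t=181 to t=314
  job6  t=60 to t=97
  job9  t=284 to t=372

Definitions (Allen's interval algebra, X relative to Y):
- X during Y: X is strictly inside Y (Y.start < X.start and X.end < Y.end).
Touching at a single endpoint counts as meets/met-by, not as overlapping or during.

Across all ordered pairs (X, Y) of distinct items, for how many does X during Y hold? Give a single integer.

5

Checking all 72 ordered pairs for relation 'during'; matching pairs in alphabetical order:
(job3, job2): job3 during job2 ✓
(job4, job8): job4 during job8 ✓
(job5, job8): job5 during job8 ✓
(job6, job1): job6 during job1 ✓
(job7, job9): job7 during job9 ✓
Count: 5.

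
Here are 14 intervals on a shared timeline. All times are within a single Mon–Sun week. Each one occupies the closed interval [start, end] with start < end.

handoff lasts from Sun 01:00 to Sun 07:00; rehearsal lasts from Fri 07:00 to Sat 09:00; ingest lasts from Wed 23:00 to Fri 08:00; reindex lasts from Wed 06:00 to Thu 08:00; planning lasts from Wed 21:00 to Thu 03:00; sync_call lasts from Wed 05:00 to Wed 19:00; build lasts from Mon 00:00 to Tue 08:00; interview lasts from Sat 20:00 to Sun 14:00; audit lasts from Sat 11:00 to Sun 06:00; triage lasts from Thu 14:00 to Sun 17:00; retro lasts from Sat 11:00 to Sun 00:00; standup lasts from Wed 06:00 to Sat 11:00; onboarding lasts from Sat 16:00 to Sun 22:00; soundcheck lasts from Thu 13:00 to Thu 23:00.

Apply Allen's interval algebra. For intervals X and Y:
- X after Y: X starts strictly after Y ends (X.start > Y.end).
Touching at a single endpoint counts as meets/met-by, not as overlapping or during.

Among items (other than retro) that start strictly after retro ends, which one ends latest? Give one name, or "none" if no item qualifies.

handoff

Target retro = [Sat 11:00, Sun 00:00].
audit [Sat 11:00, Sun 06:00] → started-by → excluded.
build [Mon 00:00, Tue 08:00] → before → excluded.
handoff [Sun 01:00, Sun 07:00] → after → candidate.
ingest [Wed 23:00, Fri 08:00] → before → excluded.
interview [Sat 20:00, Sun 14:00] → overlapped-by → excluded.
onboarding [Sat 16:00, Sun 22:00] → overlapped-by → excluded.
planning [Wed 21:00, Thu 03:00] → before → excluded.
rehearsal [Fri 07:00, Sat 09:00] → before → excluded.
reindex [Wed 06:00, Thu 08:00] → before → excluded.
soundcheck [Thu 13:00, Thu 23:00] → before → excluded.
standup [Wed 06:00, Sat 11:00] → meets → excluded.
sync_call [Wed 05:00, Wed 19:00] → before → excluded.
triage [Thu 14:00, Sun 17:00] → contains → excluded.
Among candidates, latest end is Sun 07:00 → handoff.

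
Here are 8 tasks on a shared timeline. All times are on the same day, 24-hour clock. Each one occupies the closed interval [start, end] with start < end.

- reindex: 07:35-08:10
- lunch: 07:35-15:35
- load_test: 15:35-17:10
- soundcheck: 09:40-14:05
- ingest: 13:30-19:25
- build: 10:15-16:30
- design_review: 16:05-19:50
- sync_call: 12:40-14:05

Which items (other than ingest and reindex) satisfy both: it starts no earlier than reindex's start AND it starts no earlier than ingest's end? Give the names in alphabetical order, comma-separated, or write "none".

Conditions: its start is no earlier than reindex's start (X.start >= 07:35) AND its start is no earlier than ingest's end (X.start >= 19:25).
build: start 10:15 >= 07:35? ✓; start 10:15 >= 19:25? ✗ → no.
design_review: start 16:05 >= 07:35? ✓; start 16:05 >= 19:25? ✗ → no.
load_test: start 15:35 >= 07:35? ✓; start 15:35 >= 19:25? ✗ → no.
lunch: start 07:35 >= 07:35? ✓; start 07:35 >= 19:25? ✗ → no.
soundcheck: start 09:40 >= 07:35? ✓; start 09:40 >= 19:25? ✗ → no.
sync_call: start 12:40 >= 07:35? ✓; start 12:40 >= 19:25? ✗ → no.
Result: none.

none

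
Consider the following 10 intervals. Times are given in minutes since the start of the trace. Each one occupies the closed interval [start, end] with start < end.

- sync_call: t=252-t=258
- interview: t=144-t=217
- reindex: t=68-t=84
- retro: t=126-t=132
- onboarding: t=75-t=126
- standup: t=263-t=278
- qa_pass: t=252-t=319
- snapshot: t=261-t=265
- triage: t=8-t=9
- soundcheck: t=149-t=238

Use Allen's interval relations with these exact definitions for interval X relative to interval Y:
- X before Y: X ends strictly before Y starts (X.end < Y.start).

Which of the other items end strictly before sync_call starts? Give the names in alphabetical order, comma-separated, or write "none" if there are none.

interview, onboarding, reindex, retro, soundcheck, triage

Target sync_call = [t=252, t=258].
interview [t=144, t=217] → before → yes.
onboarding [t=75, t=126] → before → yes.
qa_pass [t=252, t=319] → started-by → no.
reindex [t=68, t=84] → before → yes.
retro [t=126, t=132] → before → yes.
snapshot [t=261, t=265] → after → no.
soundcheck [t=149, t=238] → before → yes.
standup [t=263, t=278] → after → no.
triage [t=8, t=9] → before → yes.
Result: interview, onboarding, reindex, retro, soundcheck, triage.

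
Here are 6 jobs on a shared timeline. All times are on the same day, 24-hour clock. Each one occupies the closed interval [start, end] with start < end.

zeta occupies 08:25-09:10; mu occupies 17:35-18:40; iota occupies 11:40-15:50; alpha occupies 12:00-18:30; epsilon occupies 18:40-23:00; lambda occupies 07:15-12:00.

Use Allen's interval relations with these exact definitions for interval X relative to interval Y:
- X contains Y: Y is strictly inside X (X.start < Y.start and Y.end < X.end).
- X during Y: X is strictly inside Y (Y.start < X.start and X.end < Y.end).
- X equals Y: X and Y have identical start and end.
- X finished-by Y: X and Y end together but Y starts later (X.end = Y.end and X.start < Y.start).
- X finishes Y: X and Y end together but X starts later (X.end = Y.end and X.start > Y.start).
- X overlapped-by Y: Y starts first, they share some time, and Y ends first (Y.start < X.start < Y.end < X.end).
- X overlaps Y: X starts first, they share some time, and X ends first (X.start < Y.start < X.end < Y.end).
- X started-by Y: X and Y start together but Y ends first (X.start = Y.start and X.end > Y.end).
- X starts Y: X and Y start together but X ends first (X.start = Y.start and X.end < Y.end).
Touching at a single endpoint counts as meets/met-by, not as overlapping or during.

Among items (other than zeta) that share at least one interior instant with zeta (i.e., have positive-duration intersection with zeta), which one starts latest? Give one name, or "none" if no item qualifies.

Target zeta = [08:25, 09:10].
alpha [12:00, 18:30] → after → excluded.
epsilon [18:40, 23:00] → after → excluded.
iota [11:40, 15:50] → after → excluded.
lambda [07:15, 12:00] → contains → candidate.
mu [17:35, 18:40] → after → excluded.
Among candidates, latest start is 07:15 → lambda.

lambda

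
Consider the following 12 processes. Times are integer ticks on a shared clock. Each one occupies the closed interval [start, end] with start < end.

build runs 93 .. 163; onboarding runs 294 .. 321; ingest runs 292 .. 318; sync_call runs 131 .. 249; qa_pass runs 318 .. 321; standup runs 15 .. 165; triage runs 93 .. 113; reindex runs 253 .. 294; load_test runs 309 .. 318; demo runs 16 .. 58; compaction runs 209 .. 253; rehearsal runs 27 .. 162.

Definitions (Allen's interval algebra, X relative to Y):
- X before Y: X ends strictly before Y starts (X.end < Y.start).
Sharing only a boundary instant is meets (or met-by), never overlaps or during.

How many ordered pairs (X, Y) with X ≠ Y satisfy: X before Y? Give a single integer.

45

Checking all 132 ordered pairs for relation 'before'; matching pairs in alphabetical order:
(build, compaction): build before compaction ✓
(build, ingest): build before ingest ✓
(build, load_test): build before load_test ✓
(build, onboarding): build before onboarding ✓
(build, qa_pass): build before qa_pass ✓
(build, reindex): build before reindex ✓
(compaction, ingest): compaction before ingest ✓
(compaction, load_test): compaction before load_test ✓
(compaction, onboarding): compaction before onboarding ✓
(compaction, qa_pass): compaction before qa_pass ✓
(demo, build): demo before build ✓
(demo, compaction): demo before compaction ✓
(demo, ingest): demo before ingest ✓
(demo, load_test): demo before load_test ✓
(demo, onboarding): demo before onboarding ✓
(demo, qa_pass): demo before qa_pass ✓
(demo, reindex): demo before reindex ✓
(demo, sync_call): demo before sync_call ✓
(demo, triage): demo before triage ✓
(rehearsal, compaction): rehearsal before compaction ✓
(rehearsal, ingest): rehearsal before ingest ✓
(rehearsal, load_test): rehearsal before load_test ✓
(rehearsal, onboarding): rehearsal before onboarding ✓
(rehearsal, qa_pass): rehearsal before qa_pass ✓
... plus 21 further pairs not listed.
Count: 45.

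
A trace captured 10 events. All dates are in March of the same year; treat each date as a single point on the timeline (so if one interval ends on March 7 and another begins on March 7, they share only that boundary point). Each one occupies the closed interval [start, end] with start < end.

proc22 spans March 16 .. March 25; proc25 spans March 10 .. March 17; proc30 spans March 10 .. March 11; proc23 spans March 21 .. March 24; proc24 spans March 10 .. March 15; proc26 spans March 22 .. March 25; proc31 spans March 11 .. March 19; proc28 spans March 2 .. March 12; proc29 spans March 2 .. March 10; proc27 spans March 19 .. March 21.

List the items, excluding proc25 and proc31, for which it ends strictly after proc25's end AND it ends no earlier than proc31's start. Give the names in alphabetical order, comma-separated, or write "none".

Conditions: its end is strictly after proc25's end (X.end > March 17) AND its end is no earlier than proc31's start (X.end >= March 11).
proc22: end March 25 > March 17? ✓; end March 25 >= March 11? ✓ → yes.
proc23: end March 24 > March 17? ✓; end March 24 >= March 11? ✓ → yes.
proc24: end March 15 > March 17? ✗; end March 15 >= March 11? ✓ → no.
proc26: end March 25 > March 17? ✓; end March 25 >= March 11? ✓ → yes.
proc27: end March 21 > March 17? ✓; end March 21 >= March 11? ✓ → yes.
proc28: end March 12 > March 17? ✗; end March 12 >= March 11? ✓ → no.
proc29: end March 10 > March 17? ✗; end March 10 >= March 11? ✗ → no.
proc30: end March 11 > March 17? ✗; end March 11 >= March 11? ✓ → no.
Result: proc22, proc23, proc26, proc27.

proc22, proc23, proc26, proc27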